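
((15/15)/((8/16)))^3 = 8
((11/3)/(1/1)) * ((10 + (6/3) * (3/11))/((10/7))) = 406/15 = 27.07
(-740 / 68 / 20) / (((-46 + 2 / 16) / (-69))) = -5106/6239 = -0.82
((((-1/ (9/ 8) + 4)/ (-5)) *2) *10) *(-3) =112/3 = 37.33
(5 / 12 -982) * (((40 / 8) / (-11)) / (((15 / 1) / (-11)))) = -11779/36 = -327.19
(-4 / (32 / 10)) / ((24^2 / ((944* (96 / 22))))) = -295/33 = -8.94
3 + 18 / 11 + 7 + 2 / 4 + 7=421/22 = 19.14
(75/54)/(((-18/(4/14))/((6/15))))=-5/567 = -0.01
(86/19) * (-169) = -14534/19 = -764.95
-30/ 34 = -15/17 = -0.88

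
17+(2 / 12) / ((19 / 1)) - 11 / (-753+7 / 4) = 17.02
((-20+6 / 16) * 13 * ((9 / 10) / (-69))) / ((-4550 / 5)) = -471/128800 = 0.00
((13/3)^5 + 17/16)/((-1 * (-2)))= 5944819/7776 = 764.51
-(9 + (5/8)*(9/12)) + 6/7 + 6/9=-5339/672 = -7.94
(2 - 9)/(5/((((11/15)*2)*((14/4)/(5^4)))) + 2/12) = -3234/281327 = -0.01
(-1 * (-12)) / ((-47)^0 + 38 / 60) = 360/49 = 7.35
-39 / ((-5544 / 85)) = 1105/1848 = 0.60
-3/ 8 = -0.38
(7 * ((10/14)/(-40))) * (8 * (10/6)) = -1.67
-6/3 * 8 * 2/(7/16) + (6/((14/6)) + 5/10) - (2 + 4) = -1065/14 = -76.07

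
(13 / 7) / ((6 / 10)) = 65/21 = 3.10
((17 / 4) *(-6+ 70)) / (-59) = -272/59 = -4.61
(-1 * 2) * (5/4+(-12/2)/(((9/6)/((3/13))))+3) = -173/26 = -6.65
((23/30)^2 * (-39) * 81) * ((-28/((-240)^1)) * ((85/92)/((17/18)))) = -169533/800 = -211.92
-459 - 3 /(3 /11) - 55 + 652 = 127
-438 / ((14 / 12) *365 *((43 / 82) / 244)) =-720288/1505 = -478.60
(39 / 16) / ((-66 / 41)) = -533/352 = -1.51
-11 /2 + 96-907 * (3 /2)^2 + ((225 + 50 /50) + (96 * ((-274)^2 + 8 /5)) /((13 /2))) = 1107114.15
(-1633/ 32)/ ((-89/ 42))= 34293/1424 = 24.08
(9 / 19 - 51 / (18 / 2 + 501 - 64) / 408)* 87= 2792091/67792 = 41.19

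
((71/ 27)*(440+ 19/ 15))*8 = 3759592/405 = 9282.94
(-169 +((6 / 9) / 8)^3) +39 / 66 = -3201109/19008 = -168.41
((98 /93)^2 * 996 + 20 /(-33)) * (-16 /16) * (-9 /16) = 26290941/42284 = 621.77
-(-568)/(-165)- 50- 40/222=-53.62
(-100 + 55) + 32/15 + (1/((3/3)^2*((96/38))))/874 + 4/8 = -467723/11040 = -42.37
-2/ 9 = -0.22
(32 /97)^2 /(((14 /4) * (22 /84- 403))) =-12288/159153235 = 0.00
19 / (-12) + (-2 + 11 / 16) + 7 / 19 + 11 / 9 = -3571/2736 = -1.31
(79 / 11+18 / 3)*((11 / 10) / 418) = 0.03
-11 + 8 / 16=-21/2 = -10.50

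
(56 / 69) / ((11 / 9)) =168/253 = 0.66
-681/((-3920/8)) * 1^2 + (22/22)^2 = 1171/490 = 2.39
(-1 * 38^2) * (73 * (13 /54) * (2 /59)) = -1370356/1593 = -860.24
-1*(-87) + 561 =648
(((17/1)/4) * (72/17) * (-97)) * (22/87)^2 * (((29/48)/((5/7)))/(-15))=82159/13050 = 6.30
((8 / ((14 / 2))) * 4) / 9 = 32/63 = 0.51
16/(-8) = -2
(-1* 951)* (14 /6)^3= -108731/9 = -12081.22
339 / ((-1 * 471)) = -113/157 = -0.72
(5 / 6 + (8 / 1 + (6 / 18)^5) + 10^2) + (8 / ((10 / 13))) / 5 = 1347647/12150 = 110.92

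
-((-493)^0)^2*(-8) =8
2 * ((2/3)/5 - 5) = -146/15 = -9.73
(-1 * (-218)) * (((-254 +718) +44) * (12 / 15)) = 442976/5 = 88595.20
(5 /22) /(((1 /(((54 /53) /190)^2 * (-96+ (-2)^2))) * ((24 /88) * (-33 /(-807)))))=-3006882/55772695 = -0.05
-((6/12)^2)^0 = -1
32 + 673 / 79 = 3201/79 = 40.52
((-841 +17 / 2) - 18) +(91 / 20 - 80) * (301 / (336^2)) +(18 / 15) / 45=-457322609/537600 = -850.67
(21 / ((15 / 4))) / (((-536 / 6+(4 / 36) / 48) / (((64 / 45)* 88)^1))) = -1081344/137825 = -7.85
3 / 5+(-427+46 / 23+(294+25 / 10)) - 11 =-1389/10 = -138.90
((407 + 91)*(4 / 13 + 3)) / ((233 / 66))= 1413324/3029 = 466.60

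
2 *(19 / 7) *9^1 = 342/7 = 48.86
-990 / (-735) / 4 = 33/98 = 0.34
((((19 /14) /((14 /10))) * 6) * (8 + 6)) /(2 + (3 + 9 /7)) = 285/22 = 12.95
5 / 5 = 1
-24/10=-12/5 = -2.40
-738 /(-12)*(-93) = -5719.50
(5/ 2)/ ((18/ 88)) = 110/9 = 12.22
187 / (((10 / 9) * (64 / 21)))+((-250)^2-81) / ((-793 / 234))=-716910957/39040 = -18363.50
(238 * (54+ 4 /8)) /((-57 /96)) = -415072/19 = -21845.89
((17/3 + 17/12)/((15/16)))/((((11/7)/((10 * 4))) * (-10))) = -1904/99 = -19.23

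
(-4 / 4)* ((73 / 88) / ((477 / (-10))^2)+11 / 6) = -4589414/2502819 = -1.83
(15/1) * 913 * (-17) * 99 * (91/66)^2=-175267365/4 = -43816841.25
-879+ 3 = -876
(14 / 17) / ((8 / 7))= 49/68 = 0.72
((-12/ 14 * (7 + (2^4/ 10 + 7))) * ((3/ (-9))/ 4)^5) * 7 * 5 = 13/6912 = 0.00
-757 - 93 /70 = -53083/70 = -758.33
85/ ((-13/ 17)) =-1445/13 = -111.15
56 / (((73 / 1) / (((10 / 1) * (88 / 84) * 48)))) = 28160/73 = 385.75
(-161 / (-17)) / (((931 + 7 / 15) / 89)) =30705/33932 = 0.90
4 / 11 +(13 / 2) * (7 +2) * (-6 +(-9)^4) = 8436293/22 = 383467.86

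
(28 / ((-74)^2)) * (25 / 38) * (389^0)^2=175/52022 = 0.00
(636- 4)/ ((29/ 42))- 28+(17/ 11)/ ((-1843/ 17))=887.30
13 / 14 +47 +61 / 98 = 2379/49 = 48.55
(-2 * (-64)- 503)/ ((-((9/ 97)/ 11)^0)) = 375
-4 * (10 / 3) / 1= -40/3 = -13.33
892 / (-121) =-892/121 = -7.37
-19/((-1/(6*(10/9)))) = 380/3 = 126.67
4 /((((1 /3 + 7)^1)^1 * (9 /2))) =4/33 = 0.12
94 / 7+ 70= 584/7 = 83.43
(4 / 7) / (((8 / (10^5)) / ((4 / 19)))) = 200000/133 = 1503.76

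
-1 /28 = -0.04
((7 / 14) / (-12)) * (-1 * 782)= 391/12 = 32.58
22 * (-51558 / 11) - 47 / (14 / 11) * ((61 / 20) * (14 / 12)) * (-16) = -1515203/15 = -101013.53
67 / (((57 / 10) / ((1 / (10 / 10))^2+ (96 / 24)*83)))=74370/19 = 3914.21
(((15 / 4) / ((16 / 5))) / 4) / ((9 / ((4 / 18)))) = 25/3456 = 0.01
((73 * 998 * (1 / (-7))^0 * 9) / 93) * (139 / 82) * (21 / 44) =318991239/55924 = 5704.01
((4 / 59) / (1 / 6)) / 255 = 8/5015 = 0.00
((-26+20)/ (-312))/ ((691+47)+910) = 1/85696 = 0.00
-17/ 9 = -1.89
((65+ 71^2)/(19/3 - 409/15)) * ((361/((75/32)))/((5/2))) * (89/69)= -76081472/3925 = -19383.81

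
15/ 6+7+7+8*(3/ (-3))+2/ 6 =8.83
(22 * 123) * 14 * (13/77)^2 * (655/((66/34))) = 308617660/847 = 364365.60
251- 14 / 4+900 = 2295/2 = 1147.50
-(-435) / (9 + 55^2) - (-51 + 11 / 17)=2604499/51578 = 50.50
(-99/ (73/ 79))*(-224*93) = 162927072/73 = 2231877.70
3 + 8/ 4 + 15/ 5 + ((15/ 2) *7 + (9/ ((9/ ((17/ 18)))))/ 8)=8729/144 = 60.62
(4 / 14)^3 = 8/343 = 0.02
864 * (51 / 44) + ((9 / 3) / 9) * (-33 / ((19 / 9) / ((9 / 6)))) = 993.64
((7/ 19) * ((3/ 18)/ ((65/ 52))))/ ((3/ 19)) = 14/45 = 0.31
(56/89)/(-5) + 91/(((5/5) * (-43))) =-42903/19135 = -2.24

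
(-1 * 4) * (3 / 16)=-3/4 = -0.75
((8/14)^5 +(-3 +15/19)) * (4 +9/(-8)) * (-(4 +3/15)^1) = 23682111/912380 = 25.96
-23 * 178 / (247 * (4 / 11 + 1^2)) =-45034/3705 = -12.15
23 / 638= 0.04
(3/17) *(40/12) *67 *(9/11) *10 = 60300/187 = 322.46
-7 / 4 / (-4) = 7/16 = 0.44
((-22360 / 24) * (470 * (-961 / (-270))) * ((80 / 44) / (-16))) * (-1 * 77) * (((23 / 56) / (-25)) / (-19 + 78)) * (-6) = -580712119/25488 = -22783.75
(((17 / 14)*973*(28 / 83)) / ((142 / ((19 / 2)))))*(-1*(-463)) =145511177/11786 = 12346.10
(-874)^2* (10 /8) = 954845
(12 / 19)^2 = 144/361 = 0.40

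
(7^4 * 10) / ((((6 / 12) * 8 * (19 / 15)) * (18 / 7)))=420175/228 = 1842.87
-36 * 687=-24732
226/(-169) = -226/169 = -1.34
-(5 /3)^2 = -25/9 = -2.78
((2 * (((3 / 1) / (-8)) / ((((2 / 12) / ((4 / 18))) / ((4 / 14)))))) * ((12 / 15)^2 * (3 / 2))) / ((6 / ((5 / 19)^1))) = -8/665 = -0.01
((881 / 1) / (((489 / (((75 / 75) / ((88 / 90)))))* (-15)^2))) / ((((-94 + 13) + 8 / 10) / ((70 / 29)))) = -30835/125104782 = 0.00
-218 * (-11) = 2398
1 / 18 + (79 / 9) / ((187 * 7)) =163/2618 = 0.06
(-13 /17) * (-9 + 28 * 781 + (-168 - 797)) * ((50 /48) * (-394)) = 668869175/102 = 6557540.93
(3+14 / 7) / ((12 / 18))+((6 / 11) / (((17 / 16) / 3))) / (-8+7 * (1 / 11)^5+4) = 155837019/21902698 = 7.11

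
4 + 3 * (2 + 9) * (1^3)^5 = 37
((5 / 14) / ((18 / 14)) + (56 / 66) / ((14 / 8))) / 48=151/9504 = 0.02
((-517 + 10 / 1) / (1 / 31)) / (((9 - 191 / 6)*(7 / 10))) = 943020/959 = 983.34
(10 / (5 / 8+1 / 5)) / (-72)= -50/297 = -0.17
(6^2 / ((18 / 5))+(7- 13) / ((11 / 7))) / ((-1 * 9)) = -68/99 = -0.69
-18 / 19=-0.95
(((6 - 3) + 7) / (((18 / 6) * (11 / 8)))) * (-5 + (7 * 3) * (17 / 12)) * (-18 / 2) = -540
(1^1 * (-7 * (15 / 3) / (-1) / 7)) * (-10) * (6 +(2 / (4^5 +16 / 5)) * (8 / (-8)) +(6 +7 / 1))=-949.90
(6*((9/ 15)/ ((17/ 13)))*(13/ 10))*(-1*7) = -10647/425 = -25.05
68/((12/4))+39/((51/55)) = 3301/51 = 64.73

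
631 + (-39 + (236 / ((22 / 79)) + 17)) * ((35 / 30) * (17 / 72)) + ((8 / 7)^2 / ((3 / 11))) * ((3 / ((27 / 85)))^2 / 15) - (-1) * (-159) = 571998019/785862 = 727.86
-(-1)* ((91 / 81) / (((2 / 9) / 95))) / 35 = 247/18 = 13.72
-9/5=-1.80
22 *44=968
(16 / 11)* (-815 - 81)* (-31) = 444416/11 = 40401.45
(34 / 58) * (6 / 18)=17/87 = 0.20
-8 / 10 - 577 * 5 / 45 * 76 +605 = -4268.24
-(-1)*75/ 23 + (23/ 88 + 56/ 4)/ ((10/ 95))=561635/4048 = 138.74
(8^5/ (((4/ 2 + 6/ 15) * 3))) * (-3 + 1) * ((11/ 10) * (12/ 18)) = -180224/27 = -6674.96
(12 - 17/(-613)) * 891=6569343/613 = 10716.71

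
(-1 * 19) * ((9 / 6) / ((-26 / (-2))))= -57/26 = -2.19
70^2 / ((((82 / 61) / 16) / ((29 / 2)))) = 34672400/41 = 845668.29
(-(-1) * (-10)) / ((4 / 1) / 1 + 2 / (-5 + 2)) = -3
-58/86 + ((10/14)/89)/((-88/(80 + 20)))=-0.68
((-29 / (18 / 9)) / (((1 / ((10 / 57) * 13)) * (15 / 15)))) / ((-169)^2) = -145/125229 = 0.00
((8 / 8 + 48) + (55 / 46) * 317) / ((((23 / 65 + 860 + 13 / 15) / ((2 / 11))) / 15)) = 57590325/42488314 = 1.36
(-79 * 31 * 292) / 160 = -178777/40 = -4469.42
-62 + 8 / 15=-922/15 = -61.47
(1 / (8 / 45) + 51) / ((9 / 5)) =755/24 = 31.46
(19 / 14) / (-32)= -19/448 = -0.04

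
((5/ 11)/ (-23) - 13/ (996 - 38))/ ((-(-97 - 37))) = -8079/32478116 = 0.00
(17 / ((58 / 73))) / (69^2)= 1241/276138 = 0.00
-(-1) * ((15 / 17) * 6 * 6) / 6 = 90/17 = 5.29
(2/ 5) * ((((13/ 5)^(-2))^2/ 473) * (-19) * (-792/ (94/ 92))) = 15732000/57721781 = 0.27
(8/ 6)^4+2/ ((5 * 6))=1307/405 = 3.23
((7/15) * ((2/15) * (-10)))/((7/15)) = -4/3 = -1.33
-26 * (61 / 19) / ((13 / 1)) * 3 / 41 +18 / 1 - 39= -21.47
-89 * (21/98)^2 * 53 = -42453/196 = -216.60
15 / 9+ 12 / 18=7/3 = 2.33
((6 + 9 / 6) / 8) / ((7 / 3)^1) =45/112 = 0.40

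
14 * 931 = 13034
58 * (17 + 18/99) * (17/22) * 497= 46308969/121 = 382718.75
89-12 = 77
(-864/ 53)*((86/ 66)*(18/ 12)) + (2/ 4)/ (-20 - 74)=-31.87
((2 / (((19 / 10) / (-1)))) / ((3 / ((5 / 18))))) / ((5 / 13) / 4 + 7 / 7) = -0.09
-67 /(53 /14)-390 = -21608/53 = -407.70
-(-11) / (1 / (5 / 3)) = 18.33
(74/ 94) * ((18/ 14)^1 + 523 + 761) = 332889/329 = 1011.82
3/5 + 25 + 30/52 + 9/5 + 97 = 16247/130 = 124.98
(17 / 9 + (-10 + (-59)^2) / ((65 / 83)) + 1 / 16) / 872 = 3192589/627840 = 5.09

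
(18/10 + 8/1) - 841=-4156/5 = -831.20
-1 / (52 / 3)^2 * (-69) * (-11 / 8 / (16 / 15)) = -102465/346112 = -0.30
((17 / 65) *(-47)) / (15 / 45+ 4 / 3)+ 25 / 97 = -224384/31525 = -7.12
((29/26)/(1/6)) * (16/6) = 232/13 = 17.85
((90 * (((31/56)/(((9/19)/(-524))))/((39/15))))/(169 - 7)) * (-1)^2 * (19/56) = -36650525/825552 = -44.40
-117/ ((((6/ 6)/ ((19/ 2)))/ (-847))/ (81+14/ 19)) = 153900747/2 = 76950373.50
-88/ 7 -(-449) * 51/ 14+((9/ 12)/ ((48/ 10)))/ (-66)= 23995453/14784 = 1623.07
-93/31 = -3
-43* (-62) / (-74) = -1333/37 = -36.03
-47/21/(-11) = 47/231 = 0.20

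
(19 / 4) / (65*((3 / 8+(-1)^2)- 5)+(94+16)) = -38/1005 = -0.04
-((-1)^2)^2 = -1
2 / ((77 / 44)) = 8/7 = 1.14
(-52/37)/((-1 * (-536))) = -13/4958 = 0.00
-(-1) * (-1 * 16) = -16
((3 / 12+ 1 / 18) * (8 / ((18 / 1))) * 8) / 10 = 44/405 = 0.11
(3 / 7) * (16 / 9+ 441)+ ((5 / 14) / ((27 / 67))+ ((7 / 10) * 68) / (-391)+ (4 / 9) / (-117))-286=-23123669/242190 = -95.48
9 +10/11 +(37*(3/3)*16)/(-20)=-1083/55 = -19.69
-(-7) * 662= 4634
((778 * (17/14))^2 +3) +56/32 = 174928007/196 = 892489.83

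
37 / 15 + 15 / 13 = 706/195 = 3.62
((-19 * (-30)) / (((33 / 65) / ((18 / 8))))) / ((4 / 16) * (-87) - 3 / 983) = -36420150/313621 = -116.13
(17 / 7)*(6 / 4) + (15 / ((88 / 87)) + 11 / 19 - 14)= 59121/11704 = 5.05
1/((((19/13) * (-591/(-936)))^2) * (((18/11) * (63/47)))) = 472513184/882633087 = 0.54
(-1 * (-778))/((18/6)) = 778/3 = 259.33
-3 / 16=-0.19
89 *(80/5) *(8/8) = 1424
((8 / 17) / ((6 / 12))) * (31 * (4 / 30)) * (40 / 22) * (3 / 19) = 1.12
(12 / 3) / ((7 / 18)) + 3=13.29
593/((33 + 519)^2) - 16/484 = -1147063/36869184 = -0.03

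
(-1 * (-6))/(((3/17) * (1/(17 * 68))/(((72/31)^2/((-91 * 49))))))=-203751936/4285099 = -47.55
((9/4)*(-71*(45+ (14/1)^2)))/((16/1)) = -153999/64 = -2406.23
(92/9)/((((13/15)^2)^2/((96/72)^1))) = 690000/28561 = 24.16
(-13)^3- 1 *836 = -3033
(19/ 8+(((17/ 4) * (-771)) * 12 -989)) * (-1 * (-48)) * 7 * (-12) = 162520344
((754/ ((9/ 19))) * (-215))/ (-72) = 1540045/324 = 4753.23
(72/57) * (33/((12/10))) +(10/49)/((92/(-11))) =1486595/42826 = 34.71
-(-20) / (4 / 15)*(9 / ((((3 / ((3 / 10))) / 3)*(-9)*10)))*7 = -63/4 = -15.75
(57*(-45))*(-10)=25650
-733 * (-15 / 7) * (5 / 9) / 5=3665/21 = 174.52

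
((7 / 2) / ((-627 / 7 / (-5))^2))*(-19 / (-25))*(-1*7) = -2401/41382 = -0.06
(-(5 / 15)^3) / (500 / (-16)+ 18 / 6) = 4/3051 = 0.00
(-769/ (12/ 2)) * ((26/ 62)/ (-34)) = 9997/6324 = 1.58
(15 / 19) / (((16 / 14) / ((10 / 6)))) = 175/152 = 1.15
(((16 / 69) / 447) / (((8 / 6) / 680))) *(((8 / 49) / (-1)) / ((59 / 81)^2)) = -47589120/584539963 = -0.08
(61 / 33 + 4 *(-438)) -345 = -69140/33 = -2095.15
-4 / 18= -2/9 = -0.22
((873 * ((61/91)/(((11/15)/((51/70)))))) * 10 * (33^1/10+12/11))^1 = 562191921/22022 = 25528.65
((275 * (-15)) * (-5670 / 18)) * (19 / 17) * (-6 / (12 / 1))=-24688125/34 = -726121.32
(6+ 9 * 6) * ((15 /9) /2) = 50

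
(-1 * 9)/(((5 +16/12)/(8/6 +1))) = -63/19 = -3.32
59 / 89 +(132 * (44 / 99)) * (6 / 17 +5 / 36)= 1205797/40851 = 29.52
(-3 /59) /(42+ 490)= -3/31388 = 0.00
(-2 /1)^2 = 4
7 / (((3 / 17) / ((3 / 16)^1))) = 119/16 = 7.44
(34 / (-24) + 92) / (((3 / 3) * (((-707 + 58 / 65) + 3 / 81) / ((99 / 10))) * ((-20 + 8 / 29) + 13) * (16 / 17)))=159159627/793058560 = 0.20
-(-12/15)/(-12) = -1/15 = -0.07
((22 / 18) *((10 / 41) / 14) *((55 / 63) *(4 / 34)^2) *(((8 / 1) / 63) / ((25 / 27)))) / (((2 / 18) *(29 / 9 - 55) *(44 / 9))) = -1188/946960231 = 0.00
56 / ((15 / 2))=112/15 = 7.47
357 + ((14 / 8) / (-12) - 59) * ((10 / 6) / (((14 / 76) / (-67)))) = 36210.64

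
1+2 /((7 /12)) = 31/7 = 4.43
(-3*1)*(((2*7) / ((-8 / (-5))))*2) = -105/2 = -52.50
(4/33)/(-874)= -2/14421 = 0.00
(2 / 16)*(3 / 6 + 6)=0.81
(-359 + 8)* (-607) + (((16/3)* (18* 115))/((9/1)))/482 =154042051/723 = 213059.54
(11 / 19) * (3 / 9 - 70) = -121/3 = -40.33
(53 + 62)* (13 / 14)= 1495/14 = 106.79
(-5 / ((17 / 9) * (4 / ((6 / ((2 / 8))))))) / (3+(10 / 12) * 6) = -135/68 = -1.99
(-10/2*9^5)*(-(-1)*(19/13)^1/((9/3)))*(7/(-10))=2617839/26 = 100686.12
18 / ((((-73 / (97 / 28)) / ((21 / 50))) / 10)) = -2619/730 = -3.59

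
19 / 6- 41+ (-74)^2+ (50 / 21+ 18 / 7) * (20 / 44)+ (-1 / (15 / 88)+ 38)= 12641593/2310 = 5472.55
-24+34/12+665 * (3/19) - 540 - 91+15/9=-1091/2 = -545.50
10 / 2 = 5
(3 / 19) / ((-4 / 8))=-6/19 = -0.32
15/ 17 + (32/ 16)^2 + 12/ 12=100/17 = 5.88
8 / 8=1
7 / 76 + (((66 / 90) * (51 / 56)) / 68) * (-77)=-2019/3040 = -0.66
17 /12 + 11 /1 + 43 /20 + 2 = 497/30 = 16.57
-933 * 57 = -53181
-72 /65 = -1.11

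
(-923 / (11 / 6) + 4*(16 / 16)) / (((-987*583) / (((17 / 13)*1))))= 93398/82285203 = 0.00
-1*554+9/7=-3869/7 = -552.71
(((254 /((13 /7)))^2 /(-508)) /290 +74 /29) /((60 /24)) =118837/122525 = 0.97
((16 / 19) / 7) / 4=4/133 = 0.03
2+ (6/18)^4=163/81 = 2.01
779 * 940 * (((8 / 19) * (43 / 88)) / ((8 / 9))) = 3728745/22 = 169488.41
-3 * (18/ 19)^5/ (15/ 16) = -30233088/12380495 = -2.44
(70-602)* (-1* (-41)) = -21812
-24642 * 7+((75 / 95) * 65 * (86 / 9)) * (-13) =-10195508/57 = -178868.56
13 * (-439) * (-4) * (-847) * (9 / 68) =-2559085.94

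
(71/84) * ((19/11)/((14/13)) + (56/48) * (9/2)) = 5.79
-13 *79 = -1027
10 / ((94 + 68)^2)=5/13122 = 0.00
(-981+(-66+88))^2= 919681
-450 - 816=-1266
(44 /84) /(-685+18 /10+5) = -55/71211 = 0.00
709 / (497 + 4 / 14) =4963/3481 = 1.43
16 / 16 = 1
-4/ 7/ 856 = -1/1498 = 0.00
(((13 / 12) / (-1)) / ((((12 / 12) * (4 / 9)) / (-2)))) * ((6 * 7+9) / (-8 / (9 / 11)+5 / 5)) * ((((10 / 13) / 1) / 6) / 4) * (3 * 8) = -6885/316 = -21.79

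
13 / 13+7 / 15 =1.47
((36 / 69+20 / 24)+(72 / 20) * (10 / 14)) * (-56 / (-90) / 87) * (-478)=-3626108/270135 = -13.42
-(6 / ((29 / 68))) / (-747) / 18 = 68/64989 = 0.00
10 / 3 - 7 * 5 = -95/3 = -31.67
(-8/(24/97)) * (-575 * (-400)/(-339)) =22310000/1017 = 21937.07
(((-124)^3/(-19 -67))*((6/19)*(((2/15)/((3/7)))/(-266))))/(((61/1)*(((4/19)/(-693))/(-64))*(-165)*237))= 213541888/295284225 = 0.72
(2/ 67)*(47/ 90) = 47/3015 = 0.02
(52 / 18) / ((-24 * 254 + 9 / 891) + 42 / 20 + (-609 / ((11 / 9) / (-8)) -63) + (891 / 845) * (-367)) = -96668/85585315 = 0.00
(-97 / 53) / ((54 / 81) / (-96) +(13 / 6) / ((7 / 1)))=-97776/16165 = -6.05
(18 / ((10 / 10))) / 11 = 18/11 = 1.64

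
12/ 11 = 1.09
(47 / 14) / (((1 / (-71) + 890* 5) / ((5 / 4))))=16685/17693144 = 0.00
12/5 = 2.40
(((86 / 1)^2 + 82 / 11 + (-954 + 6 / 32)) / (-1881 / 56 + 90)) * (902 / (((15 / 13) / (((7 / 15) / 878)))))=760163411/16001550 = 47.51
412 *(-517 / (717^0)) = -213004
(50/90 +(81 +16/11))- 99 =-1583/99 = -15.99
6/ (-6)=-1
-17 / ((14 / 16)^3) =-8704/343 = -25.38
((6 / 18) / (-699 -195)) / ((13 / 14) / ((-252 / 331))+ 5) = -196/1987213 = 0.00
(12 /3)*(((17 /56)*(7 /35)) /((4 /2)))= 17/140 = 0.12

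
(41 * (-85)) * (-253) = 881705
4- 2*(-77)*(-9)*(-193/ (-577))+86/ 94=-12439119/27119 = -458.69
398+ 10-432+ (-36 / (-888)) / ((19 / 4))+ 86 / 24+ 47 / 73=-12171407/615828 = -19.76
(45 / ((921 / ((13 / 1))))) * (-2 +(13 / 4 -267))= -207285/1228 = -168.80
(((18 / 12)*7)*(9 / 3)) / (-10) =-63/20 = -3.15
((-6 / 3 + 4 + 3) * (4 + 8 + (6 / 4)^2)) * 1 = 285/4 = 71.25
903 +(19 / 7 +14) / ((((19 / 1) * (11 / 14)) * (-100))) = 9436233/10450 = 902.99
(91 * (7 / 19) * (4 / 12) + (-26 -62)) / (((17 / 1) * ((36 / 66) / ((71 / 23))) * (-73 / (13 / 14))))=44459987/136663884 = 0.33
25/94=0.27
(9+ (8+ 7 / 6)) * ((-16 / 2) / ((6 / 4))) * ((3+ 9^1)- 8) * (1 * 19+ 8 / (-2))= -17440/3 = -5813.33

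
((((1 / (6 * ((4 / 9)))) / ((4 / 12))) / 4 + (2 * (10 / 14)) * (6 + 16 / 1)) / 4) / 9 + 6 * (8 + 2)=490943/8064 = 60.88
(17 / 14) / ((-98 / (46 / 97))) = -0.01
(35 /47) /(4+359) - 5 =-85270/17061 = -5.00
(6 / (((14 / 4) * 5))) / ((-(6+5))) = -12/385 = -0.03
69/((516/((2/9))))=23/774 = 0.03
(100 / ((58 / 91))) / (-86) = -2275/1247 = -1.82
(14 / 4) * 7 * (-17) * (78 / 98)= -663/2 = -331.50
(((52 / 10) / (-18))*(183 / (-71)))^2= 628849/1134225 = 0.55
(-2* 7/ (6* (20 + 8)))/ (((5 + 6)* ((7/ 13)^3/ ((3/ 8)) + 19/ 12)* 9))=-2197/5219181 = 0.00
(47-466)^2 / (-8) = -175561/8 = -21945.12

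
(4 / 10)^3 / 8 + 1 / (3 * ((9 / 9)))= 128/375 = 0.34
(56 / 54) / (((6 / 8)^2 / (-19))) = -8512/243 = -35.03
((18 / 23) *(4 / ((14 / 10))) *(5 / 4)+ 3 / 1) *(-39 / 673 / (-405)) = 4043/4875885 = 0.00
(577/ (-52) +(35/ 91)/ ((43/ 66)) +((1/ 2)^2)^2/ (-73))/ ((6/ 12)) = -527687/25112 = -21.01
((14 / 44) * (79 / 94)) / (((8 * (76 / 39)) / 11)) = 21567/114304 = 0.19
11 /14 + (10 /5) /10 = 69/70 = 0.99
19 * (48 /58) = 456/29 = 15.72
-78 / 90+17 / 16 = 47/240 = 0.20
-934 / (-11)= 934/11 = 84.91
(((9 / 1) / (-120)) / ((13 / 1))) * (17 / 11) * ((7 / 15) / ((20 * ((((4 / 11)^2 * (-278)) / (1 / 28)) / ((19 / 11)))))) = 323/925184000 = 0.00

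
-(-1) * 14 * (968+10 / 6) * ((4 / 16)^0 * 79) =3217354/3 = 1072451.33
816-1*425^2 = -179809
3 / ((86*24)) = 1/688 = 0.00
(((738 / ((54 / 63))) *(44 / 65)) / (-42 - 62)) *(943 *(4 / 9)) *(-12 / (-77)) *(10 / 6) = -309304/507 = -610.07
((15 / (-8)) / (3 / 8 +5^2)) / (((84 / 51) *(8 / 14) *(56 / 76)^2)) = -92055/636608 = -0.14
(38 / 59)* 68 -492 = -26444/59 = -448.20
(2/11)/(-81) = -2/891 = 0.00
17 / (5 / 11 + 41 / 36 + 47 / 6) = 6732/3733 = 1.80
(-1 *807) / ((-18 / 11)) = 2959/6 = 493.17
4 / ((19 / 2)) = 8/19 = 0.42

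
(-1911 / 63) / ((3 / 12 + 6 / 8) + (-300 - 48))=91/1041 = 0.09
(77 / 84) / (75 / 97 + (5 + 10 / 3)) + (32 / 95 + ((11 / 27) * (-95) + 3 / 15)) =-206996389/5437800 = -38.07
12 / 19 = 0.63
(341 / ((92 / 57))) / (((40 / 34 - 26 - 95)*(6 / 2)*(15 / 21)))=-110143/133860 = -0.82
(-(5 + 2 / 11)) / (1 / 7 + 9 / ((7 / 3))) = -57/44 = -1.30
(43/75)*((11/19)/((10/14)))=3311/7125 = 0.46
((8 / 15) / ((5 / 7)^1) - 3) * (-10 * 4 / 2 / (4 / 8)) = 1352/15 = 90.13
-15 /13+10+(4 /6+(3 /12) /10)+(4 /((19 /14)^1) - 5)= 221861/29640 = 7.49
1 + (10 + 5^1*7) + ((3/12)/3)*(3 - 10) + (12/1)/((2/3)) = 761/12 = 63.42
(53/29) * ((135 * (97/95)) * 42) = 5829894/551 = 10580.57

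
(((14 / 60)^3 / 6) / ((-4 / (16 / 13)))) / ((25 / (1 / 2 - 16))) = 10633/26325000 = 0.00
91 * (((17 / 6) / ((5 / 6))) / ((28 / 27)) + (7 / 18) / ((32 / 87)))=378781/960 = 394.56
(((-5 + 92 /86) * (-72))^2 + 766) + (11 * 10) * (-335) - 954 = 79576962/1849 = 43037.84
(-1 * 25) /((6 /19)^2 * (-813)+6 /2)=1805/5637 = 0.32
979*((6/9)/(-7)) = -1958/21 = -93.24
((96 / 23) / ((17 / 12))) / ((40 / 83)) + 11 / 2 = 45409/3910 = 11.61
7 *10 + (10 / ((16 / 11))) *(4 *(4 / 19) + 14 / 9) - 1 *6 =55051/684 = 80.48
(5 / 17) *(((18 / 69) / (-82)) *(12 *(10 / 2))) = -900/16031 = -0.06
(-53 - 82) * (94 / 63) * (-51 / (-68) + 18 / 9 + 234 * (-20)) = 13189845/14 = 942131.79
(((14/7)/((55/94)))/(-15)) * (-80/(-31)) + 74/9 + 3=163181/15345 = 10.63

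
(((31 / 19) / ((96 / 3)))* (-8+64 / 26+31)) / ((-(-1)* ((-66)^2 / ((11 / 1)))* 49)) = 10261/153369216 = 0.00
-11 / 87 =-0.13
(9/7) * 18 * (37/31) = 5994/217 = 27.62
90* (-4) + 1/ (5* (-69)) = -124201/345 = -360.00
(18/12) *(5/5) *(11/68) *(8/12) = 11/68 = 0.16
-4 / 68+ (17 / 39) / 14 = -257/9282 = -0.03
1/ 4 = 0.25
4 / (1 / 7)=28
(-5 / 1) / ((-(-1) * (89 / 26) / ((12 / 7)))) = -1560/623 = -2.50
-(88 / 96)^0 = -1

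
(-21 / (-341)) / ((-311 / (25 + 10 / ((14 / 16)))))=-765/106051 = -0.01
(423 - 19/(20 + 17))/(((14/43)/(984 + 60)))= 350875872/259 = 1354733.10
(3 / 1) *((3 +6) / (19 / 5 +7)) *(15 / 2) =18.75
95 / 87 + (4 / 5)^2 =3767/2175 = 1.73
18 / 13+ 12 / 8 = 75/26 = 2.88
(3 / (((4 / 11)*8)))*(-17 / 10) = -561/320 = -1.75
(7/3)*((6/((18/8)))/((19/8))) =448/171 = 2.62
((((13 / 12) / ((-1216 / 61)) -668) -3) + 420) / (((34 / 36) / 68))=-10990155/608 = -18075.91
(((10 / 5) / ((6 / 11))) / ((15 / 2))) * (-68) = -1496/45 = -33.24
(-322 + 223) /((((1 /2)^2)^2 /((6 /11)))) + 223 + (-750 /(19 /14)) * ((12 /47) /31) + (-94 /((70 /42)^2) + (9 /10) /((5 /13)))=-37485635/55366 = -677.05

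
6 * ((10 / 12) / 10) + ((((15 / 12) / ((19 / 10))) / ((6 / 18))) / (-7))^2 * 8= 40189/35378 = 1.14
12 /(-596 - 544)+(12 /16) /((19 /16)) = 59/95 = 0.62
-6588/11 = -598.91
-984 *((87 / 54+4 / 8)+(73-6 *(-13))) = -451984/3 = -150661.33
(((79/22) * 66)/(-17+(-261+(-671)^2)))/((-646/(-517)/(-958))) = -58691391/145338049 = -0.40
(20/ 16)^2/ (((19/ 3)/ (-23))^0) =25/16 = 1.56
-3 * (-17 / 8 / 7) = 0.91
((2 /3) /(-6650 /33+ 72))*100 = -1100/2137 = -0.51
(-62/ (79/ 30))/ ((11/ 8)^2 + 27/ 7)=-166656/40685 = -4.10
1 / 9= 0.11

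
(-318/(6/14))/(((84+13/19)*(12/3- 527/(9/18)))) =1007/120675 = 0.01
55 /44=5/4 = 1.25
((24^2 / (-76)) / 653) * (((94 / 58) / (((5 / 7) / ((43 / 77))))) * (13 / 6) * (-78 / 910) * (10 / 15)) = 1261104/692620775 = 0.00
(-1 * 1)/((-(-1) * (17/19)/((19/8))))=-2.65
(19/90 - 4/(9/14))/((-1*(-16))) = -541/1440 = -0.38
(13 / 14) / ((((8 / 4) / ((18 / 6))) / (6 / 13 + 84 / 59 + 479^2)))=527948079/1652 = 319581.16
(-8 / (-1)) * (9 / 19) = 72/19 = 3.79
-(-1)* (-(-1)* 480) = 480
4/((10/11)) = 22/5 = 4.40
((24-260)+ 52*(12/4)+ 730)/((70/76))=4940/7 = 705.71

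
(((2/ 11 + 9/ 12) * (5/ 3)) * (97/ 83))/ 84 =19885/920304 = 0.02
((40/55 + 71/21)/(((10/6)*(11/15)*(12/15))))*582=4142385/1694 = 2445.33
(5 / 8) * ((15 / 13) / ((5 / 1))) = 0.14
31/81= 0.38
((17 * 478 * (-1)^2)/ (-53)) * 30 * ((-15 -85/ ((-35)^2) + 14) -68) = 825049032/2597 = 317693.12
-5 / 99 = -0.05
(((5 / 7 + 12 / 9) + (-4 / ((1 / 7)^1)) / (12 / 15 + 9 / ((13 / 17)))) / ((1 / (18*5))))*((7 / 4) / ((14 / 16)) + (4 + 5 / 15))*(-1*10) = 308900/301 = 1026.25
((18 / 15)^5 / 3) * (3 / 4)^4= 6561/25000 = 0.26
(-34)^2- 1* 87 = 1069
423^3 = 75686967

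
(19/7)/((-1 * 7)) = -19/49 = -0.39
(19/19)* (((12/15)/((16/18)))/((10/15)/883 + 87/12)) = 47682/384145 = 0.12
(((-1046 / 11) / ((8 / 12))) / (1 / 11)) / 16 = -1569/16 = -98.06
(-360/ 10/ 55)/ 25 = -36/1375 = -0.03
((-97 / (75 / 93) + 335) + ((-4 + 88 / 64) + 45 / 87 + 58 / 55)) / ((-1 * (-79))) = 13631941/5040200 = 2.70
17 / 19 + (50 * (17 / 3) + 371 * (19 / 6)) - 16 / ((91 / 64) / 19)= 12918319/10374 = 1245.26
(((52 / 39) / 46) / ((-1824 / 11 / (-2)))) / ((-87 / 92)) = -11/29754 = 0.00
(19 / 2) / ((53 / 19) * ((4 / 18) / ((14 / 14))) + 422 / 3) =0.07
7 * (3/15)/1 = 7/5 = 1.40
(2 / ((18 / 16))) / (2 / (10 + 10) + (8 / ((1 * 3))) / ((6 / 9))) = 160/369 = 0.43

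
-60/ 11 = -5.45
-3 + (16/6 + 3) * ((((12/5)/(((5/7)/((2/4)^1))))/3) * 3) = 163/25 = 6.52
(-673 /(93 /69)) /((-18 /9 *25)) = 15479/1550 = 9.99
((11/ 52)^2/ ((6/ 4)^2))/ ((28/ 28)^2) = 121/6084 = 0.02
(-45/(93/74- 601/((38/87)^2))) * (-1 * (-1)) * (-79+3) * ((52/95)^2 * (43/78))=-50301056/280407845 = -0.18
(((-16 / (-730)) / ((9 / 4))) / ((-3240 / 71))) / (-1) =284/1330425 = 0.00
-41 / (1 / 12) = -492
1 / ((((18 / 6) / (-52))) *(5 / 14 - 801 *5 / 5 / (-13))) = -9464/33837 = -0.28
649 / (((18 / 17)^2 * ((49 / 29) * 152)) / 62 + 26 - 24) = 168617339/1726198 = 97.68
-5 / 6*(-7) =35/6 = 5.83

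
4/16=1/4 = 0.25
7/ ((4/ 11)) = 77/4 = 19.25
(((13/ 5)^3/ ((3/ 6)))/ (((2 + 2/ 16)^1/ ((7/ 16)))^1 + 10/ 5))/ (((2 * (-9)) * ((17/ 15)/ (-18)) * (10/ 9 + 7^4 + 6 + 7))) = 10647/5684800 = 0.00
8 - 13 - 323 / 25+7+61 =1252/25 = 50.08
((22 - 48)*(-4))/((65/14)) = 112/5 = 22.40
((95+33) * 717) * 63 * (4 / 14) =1651968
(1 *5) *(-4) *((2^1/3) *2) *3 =-80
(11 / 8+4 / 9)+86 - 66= 1571/72 = 21.82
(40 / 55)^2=64/121 = 0.53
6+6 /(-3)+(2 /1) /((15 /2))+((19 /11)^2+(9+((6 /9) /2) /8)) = 236557/14520 = 16.29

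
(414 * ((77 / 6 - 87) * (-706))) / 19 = 21677730/19 = 1140933.16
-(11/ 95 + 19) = -1816/95 = -19.12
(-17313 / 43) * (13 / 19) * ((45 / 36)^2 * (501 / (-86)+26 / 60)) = 2321.04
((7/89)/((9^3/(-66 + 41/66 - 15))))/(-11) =37135/47103606 = 0.00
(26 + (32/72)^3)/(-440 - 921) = -0.02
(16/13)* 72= 1152/13 = 88.62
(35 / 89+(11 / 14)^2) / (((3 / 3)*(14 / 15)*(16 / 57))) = 15072795/3907456 = 3.86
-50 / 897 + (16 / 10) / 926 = -112162/2076555 = -0.05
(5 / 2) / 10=1/4 = 0.25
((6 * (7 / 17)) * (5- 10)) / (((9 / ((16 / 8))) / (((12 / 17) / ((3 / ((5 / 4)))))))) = -700/867 = -0.81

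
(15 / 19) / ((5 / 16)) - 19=-313/19 = -16.47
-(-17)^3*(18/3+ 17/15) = 525691/15 = 35046.07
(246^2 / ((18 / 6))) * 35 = 706020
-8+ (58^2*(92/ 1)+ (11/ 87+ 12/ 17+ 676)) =458721955/1479 = 310156.83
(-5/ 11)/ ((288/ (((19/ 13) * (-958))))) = 45505/20592 = 2.21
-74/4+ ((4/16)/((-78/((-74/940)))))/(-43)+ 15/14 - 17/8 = -863068309/44138640 = -19.55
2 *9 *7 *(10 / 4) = 315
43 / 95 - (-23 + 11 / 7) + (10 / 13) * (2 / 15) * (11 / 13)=7406617/337155 = 21.97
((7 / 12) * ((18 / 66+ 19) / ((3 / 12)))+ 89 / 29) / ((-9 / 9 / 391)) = -17975443/957 = -18783.12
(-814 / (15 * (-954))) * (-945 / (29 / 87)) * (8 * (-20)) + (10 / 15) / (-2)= 4102507/159 = 25801.93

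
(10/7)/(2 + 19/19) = 10/21 = 0.48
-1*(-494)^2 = -244036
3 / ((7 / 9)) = 3.86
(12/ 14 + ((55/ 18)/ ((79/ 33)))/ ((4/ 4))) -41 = -128959/3318 = -38.87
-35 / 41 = -0.85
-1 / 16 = -0.06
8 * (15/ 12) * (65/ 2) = 325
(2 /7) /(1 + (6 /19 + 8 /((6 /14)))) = 114/7973 = 0.01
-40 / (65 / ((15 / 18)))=-20/39 = -0.51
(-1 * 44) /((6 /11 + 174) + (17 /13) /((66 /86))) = -18876/75611 = -0.25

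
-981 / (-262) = 981/262 = 3.74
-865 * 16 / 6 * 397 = -2747240/3 = -915746.67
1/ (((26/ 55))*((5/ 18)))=99/13 = 7.62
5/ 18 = 0.28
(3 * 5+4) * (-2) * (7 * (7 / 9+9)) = -2600.89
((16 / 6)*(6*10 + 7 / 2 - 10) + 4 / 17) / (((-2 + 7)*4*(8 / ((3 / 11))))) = 911/3740 = 0.24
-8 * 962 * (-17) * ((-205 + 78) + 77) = -6541600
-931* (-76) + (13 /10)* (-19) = 707313/10 = 70731.30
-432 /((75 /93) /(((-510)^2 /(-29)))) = 139330368/29 = 4804495.45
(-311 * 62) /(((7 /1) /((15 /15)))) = -2754.57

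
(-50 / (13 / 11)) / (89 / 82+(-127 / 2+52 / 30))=338250/485147 = 0.70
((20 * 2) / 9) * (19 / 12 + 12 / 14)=2050/189 = 10.85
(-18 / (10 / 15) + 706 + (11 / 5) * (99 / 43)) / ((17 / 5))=147074/731 = 201.20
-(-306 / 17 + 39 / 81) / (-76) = -473/2052 = -0.23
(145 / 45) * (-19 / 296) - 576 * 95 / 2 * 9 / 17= -655992727/45288 = -14484.91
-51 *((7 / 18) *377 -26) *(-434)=8008819/3 = 2669606.33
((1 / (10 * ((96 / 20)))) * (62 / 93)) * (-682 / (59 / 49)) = -16709/2124 = -7.87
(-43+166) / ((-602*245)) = -123/147490 = 0.00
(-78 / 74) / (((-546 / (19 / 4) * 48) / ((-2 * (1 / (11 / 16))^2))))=-76/94017 = 0.00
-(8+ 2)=-10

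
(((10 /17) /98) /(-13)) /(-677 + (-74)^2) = -5/51968371 = 0.00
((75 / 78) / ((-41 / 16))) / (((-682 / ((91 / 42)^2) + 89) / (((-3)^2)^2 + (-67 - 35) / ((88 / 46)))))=791700/4289461 = 0.18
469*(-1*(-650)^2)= -198152500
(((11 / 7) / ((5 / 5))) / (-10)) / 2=-11/140 = -0.08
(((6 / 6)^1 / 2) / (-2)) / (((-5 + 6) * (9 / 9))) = -1/4 = -0.25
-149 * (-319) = 47531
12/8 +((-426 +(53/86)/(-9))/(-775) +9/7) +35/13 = 6.03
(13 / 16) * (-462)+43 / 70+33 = -95693/280 = -341.76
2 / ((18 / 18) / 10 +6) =20/61 = 0.33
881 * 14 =12334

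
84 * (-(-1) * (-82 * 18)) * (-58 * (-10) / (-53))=71910720/53 = 1356806.04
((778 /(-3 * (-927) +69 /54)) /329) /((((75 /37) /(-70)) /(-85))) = 5872344/2353807 = 2.49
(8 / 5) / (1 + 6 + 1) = 1/5 = 0.20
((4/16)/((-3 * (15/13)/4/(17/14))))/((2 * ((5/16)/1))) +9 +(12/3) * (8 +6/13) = 865783/20475 = 42.28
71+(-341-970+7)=-1233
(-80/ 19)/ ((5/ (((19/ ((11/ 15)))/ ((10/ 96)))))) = -2304/11 = -209.45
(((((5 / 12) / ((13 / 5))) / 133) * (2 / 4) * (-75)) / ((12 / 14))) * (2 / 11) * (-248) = 19375/8151 = 2.38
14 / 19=0.74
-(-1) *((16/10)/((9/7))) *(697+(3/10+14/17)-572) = 200116/1275 = 156.95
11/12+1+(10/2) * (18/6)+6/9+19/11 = 2549/132 = 19.31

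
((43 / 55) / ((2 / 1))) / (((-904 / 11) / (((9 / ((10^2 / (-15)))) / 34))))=1161/6147200 = 0.00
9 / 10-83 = -821/10 = -82.10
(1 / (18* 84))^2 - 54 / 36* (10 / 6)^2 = -9525599/2286144 = -4.17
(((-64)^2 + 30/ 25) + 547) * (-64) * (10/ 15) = -2972288/15 = -198152.53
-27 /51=-9/17 = -0.53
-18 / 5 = -3.60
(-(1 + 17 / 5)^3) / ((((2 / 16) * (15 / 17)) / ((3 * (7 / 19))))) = -10136896/11875 = -853.63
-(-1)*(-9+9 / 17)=-8.47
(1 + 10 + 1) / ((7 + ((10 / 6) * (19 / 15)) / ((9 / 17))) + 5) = 972/1295 = 0.75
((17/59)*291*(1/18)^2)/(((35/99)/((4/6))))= 0.49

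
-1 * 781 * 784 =-612304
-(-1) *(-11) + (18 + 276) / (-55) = -899/55 = -16.35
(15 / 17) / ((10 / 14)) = 21/17 = 1.24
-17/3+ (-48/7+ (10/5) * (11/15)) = -387/35 = -11.06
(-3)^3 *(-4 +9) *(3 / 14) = -405/14 = -28.93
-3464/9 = -384.89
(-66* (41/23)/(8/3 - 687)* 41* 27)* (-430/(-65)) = 772849836/613847 = 1259.03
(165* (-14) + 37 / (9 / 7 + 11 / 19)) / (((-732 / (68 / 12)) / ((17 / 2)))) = 164140151/1089216 = 150.70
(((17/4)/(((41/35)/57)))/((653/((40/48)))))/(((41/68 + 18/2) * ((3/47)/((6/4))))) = 45163475/69931076 = 0.65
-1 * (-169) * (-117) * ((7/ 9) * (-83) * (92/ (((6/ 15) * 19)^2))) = 733962775/361 = 2033137.88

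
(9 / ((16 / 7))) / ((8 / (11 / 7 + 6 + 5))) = 99/16 = 6.19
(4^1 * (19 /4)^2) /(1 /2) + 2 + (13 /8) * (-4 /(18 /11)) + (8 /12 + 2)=6523/36 = 181.19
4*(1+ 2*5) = 44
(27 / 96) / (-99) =-1/352 = 0.00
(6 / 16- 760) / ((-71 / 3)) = 18231/568 = 32.10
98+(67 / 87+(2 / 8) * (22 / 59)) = 1014931/10266 = 98.86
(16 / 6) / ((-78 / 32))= -1.09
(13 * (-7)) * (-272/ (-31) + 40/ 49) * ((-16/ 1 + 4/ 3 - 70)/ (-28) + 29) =-42453580/1519 = -27948.37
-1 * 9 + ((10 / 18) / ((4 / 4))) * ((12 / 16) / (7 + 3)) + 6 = -71/24 = -2.96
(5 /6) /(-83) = -5/498 = -0.01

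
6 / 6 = 1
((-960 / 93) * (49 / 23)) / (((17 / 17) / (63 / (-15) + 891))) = -13905024/713 = -19502.14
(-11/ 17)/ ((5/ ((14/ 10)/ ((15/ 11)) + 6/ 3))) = -2497/6375 = -0.39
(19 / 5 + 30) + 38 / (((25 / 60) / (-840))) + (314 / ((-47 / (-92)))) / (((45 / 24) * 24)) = -32385109/423 = -76560.54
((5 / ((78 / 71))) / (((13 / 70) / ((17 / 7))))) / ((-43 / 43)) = -30175/507 = -59.52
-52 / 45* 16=-832/45 = -18.49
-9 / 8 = -1.12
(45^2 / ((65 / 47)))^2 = 362331225/169 = 2143971.75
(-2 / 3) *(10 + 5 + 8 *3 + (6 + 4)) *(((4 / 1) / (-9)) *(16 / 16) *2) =784/27 = 29.04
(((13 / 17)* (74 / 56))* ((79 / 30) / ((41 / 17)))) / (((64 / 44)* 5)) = 417989/2755200 = 0.15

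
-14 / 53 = -0.26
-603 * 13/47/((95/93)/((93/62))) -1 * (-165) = -713631/8930 = -79.91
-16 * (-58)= 928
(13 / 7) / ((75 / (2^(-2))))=13/2100 = 0.01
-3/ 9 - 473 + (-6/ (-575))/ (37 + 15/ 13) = -202491883/427800 = -473.33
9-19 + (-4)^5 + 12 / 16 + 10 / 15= -12391/12 = -1032.58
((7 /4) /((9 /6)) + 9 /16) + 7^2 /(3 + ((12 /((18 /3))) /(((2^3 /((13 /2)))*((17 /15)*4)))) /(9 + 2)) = 5193523/290352 = 17.89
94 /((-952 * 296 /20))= -235/35224 = -0.01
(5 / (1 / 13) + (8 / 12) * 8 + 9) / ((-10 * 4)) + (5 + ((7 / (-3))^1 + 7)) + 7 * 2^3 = 3821/60 = 63.68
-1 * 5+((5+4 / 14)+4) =30/7 = 4.29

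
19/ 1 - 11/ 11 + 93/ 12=103/4 = 25.75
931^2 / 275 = 866761/275 = 3151.86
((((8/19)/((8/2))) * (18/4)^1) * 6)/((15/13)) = 2.46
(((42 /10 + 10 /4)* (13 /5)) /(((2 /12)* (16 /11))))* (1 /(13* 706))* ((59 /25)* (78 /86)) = 5087511/303580000 = 0.02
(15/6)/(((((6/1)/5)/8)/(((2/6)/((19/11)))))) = 550/171 = 3.22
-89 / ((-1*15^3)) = 89/3375 = 0.03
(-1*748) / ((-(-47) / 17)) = -12716/47 = -270.55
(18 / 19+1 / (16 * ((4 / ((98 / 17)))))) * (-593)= -6358739/10336 = -615.20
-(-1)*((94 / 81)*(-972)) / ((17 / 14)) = -15792/17 = -928.94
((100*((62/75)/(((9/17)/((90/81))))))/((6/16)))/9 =337280/6561 = 51.41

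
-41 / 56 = -0.73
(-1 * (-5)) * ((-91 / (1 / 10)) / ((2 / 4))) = -9100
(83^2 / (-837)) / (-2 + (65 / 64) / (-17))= 90304/22599 = 4.00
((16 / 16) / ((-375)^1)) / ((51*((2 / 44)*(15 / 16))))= -352/286875 = 0.00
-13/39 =-0.33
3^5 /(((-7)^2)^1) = 243/49 = 4.96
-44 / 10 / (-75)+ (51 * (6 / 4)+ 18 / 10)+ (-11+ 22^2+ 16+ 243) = 607769/750 = 810.36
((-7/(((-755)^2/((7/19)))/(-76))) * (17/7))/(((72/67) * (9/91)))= 0.01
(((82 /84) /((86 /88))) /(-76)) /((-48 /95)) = 2255/86688 = 0.03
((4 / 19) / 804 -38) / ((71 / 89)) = -12915769/271149 = -47.63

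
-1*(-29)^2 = -841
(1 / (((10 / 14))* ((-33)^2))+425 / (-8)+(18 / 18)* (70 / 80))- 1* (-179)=126.75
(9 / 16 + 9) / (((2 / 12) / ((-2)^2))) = 459/2 = 229.50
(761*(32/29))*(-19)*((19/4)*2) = -4395536/29 = -151570.21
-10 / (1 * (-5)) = 2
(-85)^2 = 7225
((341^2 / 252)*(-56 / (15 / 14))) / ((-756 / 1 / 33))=1279091/1215 = 1052.75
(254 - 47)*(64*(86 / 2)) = 569664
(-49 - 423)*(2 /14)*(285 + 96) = -179832/7 = -25690.29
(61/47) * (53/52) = 3233/2444 = 1.32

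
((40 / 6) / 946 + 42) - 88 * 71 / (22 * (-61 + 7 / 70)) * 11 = 26876944/288057 = 93.30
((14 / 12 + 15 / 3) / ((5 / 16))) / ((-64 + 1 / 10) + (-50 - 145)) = -592/7767 = -0.08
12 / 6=2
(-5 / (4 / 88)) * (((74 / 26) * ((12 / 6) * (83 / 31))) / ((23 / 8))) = -5404960/9269 = -583.12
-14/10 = -7/5 = -1.40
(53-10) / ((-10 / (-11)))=473/10 = 47.30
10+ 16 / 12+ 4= 46/3 = 15.33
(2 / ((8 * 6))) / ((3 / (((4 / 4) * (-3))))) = -1/24 = -0.04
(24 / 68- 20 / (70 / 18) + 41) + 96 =15733/119 = 132.21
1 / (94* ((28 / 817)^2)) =667489/73696 = 9.06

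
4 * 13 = 52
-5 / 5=-1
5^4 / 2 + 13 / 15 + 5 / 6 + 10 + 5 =1646/5 = 329.20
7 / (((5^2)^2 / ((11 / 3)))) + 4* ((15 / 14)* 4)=225539/13125 = 17.18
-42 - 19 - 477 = -538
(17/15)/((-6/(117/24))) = -221/240 = -0.92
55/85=11/17 = 0.65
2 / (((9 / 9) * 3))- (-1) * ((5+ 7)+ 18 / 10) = 217/15 = 14.47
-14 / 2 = -7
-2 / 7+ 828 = 5794/7 = 827.71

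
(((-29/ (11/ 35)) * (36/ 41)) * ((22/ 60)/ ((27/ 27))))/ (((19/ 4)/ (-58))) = 282576/779 = 362.74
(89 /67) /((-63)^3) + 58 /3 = 323894125/16753149 = 19.33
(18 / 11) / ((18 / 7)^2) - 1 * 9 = -1733/198 = -8.75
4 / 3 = 1.33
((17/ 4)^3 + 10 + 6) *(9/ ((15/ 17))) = 946.21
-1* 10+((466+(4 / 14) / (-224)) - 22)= 340255/784 = 434.00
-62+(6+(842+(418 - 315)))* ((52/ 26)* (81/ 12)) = 25553/2 = 12776.50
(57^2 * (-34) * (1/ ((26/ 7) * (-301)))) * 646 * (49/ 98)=17840259/559 = 31914.60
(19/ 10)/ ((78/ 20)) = 19/39 = 0.49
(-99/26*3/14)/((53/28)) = -297/689 = -0.43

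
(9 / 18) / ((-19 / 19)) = -1/2 = -0.50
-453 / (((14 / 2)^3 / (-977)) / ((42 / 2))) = 1327743/49 = 27096.80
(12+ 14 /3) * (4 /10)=20/3 = 6.67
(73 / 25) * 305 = 4453/5 = 890.60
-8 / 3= -2.67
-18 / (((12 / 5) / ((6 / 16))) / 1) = -45/16 = -2.81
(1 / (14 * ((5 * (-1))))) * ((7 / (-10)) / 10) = 1/1000 = 0.00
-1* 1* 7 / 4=-7/4 = -1.75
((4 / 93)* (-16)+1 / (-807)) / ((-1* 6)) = 5749/50034 = 0.11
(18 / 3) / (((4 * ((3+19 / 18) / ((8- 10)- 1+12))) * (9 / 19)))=513/73 = 7.03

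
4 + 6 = 10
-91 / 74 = -1.23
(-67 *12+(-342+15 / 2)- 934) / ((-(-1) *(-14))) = 4145/28 = 148.04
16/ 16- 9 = -8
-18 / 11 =-1.64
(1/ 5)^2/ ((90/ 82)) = 0.04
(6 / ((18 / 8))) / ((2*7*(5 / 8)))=32/105 = 0.30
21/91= 3/13 = 0.23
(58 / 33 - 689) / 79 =-8.70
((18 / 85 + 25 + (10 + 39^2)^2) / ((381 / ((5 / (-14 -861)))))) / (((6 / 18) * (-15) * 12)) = 49809707/85010625 = 0.59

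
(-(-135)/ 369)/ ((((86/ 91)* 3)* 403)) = 35/109306 = 0.00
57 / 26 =2.19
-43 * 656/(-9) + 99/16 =452219/144 = 3140.41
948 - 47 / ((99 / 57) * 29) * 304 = 635764/957 = 664.33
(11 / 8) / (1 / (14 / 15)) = 77/60 = 1.28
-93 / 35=-2.66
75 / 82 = 0.91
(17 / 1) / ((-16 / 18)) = -153/8 = -19.12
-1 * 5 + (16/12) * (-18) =-29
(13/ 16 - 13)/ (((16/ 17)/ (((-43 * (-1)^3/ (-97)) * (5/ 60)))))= 47515/99328 = 0.48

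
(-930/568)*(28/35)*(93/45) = -961/355 = -2.71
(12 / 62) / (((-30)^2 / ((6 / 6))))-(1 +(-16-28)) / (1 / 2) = 399901/4650 = 86.00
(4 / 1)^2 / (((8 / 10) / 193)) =3860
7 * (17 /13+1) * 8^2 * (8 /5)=21504/13 = 1654.15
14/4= 7/2 = 3.50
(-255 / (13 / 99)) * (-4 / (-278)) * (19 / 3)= -319770/1807 = -176.96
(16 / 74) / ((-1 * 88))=-1/407 = 0.00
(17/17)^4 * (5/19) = 5/19 = 0.26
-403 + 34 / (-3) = -1243/3 = -414.33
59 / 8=7.38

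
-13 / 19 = -0.68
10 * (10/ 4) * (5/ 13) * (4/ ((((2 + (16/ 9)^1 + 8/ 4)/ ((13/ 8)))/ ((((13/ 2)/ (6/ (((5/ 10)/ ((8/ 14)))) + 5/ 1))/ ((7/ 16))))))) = 13.55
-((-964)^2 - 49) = -929247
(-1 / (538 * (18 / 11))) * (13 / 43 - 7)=88/11567 = 0.01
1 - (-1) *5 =6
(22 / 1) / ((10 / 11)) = 121/5 = 24.20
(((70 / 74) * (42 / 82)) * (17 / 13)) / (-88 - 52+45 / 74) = -4998/1099579 = 0.00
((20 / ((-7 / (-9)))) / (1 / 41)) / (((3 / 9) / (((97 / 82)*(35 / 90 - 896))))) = -3350865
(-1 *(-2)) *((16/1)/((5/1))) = 32/5 = 6.40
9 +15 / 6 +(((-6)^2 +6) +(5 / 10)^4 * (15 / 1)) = 871/16 = 54.44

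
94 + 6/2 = 97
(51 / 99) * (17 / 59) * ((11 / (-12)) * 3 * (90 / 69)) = -1445/2714 = -0.53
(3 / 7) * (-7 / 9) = -1/3 = -0.33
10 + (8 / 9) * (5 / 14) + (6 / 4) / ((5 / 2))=3439/315 = 10.92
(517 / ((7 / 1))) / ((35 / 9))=4653/245 = 18.99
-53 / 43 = -1.23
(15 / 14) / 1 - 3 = -27/14 = -1.93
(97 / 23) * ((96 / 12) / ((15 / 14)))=10864/345 = 31.49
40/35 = 8/7 = 1.14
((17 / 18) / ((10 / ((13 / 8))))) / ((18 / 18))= 221/1440 = 0.15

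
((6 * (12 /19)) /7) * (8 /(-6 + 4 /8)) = -1152/1463 = -0.79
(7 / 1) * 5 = 35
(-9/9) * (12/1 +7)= -19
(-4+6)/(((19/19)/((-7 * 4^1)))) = -56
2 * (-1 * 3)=-6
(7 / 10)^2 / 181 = 49/18100 = 0.00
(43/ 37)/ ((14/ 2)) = 43/259 = 0.17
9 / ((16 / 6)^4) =729/4096 = 0.18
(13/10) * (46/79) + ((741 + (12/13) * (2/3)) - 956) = -1096978/5135 = -213.63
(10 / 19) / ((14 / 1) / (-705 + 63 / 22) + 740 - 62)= 4065/5236379 = 0.00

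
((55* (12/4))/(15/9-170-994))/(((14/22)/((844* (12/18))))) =-278520/2219 = -125.52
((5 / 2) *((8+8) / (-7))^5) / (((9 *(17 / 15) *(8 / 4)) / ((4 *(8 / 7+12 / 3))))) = -314572800/2000033 = -157.28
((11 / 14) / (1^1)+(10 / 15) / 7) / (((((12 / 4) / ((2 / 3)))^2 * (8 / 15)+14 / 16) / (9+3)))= 2960/3269 = 0.91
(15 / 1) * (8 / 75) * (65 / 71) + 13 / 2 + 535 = 77101/142 = 542.96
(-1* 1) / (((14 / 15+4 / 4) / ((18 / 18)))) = -15/29 = -0.52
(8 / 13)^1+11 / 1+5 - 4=164/13 = 12.62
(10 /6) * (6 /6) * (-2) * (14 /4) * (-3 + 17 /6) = 35/18 = 1.94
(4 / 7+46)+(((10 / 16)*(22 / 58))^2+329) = 141524471/376768 = 375.63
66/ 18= 11/3 = 3.67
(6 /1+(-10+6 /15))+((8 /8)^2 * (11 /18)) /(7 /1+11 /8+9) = -22298/6255 = -3.56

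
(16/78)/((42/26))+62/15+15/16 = 26197/5040 = 5.20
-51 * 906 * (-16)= 739296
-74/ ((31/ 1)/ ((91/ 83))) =-2.62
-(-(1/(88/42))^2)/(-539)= -9/21296 = 0.00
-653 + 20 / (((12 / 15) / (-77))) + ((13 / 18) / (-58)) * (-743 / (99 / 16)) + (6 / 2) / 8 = -2576.13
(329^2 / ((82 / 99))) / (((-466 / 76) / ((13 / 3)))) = -882272391/9553 = -92355.53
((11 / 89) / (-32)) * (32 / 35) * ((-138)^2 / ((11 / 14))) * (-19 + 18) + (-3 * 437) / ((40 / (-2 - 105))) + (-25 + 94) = 13034997/3560 = 3661.52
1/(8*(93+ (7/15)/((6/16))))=45/33928 = 0.00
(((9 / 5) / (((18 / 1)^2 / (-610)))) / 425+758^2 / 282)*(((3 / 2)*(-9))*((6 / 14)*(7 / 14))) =-941870871/159800 = -5894.06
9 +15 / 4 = 51/4 = 12.75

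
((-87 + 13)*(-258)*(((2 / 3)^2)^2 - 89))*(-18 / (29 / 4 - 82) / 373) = -366210016/334581 = -1094.53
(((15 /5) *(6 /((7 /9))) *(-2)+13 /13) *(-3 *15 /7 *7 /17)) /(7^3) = 14265/40817 = 0.35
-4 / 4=-1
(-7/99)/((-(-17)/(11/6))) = -7/918 = -0.01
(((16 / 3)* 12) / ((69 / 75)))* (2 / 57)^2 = 6400/74727 = 0.09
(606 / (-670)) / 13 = -303/4355 = -0.07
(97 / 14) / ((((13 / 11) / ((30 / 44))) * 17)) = 1455/6188 = 0.24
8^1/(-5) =-8/5 = -1.60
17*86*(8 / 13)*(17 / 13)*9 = 1789488/169 = 10588.69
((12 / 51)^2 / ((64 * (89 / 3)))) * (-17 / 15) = -1/30260 = 0.00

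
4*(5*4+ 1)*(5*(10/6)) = 700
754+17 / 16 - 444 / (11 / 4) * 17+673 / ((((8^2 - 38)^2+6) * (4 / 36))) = -10807155/5456 = -1980.78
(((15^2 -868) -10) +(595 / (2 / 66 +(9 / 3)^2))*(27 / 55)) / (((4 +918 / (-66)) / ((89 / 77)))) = 16460995/227374 = 72.40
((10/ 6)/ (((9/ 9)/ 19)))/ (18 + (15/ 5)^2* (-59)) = -5/81 = -0.06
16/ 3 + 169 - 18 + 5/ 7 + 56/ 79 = 261718/1659 = 157.76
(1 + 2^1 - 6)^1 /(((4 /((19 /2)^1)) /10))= -285/4 = -71.25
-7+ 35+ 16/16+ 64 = 93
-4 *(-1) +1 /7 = 29/7 = 4.14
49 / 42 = 7/6 = 1.17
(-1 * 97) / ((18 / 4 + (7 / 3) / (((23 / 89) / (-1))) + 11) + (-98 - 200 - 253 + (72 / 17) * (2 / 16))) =227562/1276223 = 0.18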